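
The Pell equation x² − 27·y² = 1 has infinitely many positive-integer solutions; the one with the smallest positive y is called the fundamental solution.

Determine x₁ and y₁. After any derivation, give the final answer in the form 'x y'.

26 5

√27 = [5; 5,10, …], period ℓ=2 (even) → k=1
i=0: a=5 ⇒ p=5, q=1
i=1: a=5 ⇒ p=26, q=5
(x₁, y₁) = (26, 5);  26² − 27·5² = 1 ✓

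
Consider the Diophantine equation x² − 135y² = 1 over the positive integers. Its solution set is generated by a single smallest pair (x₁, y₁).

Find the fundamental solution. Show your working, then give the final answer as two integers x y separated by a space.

244 21

√135 = [11; 1,1,1,1,1,1,1,22, …], period ℓ=8 (even) → k=7
k=0  a_k=11  p_k/q_k = 11/1
…
k=4  a_k=1  p_k/q_k = 58/5
…
k=6  a_k=1  p_k/q_k = 151/13
k=7  a_k=1  p_k/q_k = 244/21
(x₁, y₁) = (244, 21);  244² − 135·21² = 1 ✓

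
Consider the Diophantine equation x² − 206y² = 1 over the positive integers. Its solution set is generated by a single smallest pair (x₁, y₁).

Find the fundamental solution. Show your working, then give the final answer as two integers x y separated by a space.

√206 = [14; 2,1,5,14,5,1,2,28, …], period ℓ=8 (even) → k=7
i=0: a=14 ⇒ p=14, q=1
i=1: a=2 ⇒ p=29, q=2
…
i=4: a=14 ⇒ p=3459, q=241
…
i=6: a=1 ⇒ p=20998, q=1463
i=7: a=2 ⇒ p=59535, q=4148
fundamental: x₁=59535, y₁=4148  (since 3544416225 − 206·17205904 = 1)

59535 4148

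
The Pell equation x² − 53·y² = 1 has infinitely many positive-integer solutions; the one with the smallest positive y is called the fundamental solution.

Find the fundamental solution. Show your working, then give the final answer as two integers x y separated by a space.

[7; 3,1,1,3,14] for √53; ℓ=5 ⇒ convergent index 9
i=0: a=7 ⇒ p=7, q=1
…
i=4: a=3 ⇒ p=182, q=25
i=5: a=14 ⇒ p=2599, q=357
i=6: a=3 ⇒ p=7979, q=1096
i=7: a=1 ⇒ p=10578, q=1453
i=8: a=1 ⇒ p=18557, q=2549
i=9: a=3 ⇒ p=66249, q=9100
→ (66249, 9100).  Check: 66249²=4388930001, 53·9100²=4388930000, difference 1.

66249 9100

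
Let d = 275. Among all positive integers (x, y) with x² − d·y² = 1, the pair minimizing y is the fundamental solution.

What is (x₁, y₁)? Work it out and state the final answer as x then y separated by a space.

199 12

[16; 1,1,2,1,1,32] for √275; ℓ=6 ⇒ convergent index 5
step 0: (16, 1)  from 16·(1,0) + (0,1)
step 1: (17, 1)  from 1·(16,1) + (1,0)
…
step 3: (83, 5)  from 2·(33,2) + (17,1)
step 4: (116, 7)  from 1·(83,5) + (33,2)
step 5: (199, 12)  from 1·(116,7) + (83,5)
→ (199, 12).  Check: 199²=39601, 275·12²=39600, difference 1.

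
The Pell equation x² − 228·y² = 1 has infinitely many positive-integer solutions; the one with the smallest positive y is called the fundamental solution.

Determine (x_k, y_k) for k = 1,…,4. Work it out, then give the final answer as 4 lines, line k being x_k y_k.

√228 → a₀=15, period (10,30); ℓ=2 even so k=1
a_0=15:  p_0=15·1+0=15,  q_0=15·0+1=1
a_1=10:  p_1=10·15+1=151,  q_1=10·1+0=10
→ (151, 10).  Check: 151²=22801, 228·10²=22800, difference 1.
k=2:  x_2 = 151·151+228·10·10 = 45601,  y_2 = 151·10+10·151 = 3020
k=3:  x_3 = 151·45601+228·10·3020 = 13771351,  y_3 = 151·3020+10·45601 = 912030
k=4:  x_4 = 151·13771351+228·10·912030 = 4158902401,  y_4 = 151·912030+10·13771351 = 275430040

151 10
45601 3020
13771351 912030
4158902401 275430040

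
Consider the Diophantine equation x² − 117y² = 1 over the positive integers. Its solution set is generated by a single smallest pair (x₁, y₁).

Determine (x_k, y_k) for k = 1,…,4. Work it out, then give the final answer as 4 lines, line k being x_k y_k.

649 60
842401 77880
1093435849 101088180
1419278889601 131212379760

√117 → a₀=10, period (1,4,2,4,1,20); ℓ=6 even so k=5
i=0: a=10 ⇒ p=10, q=1
i=1: a=1 ⇒ p=11, q=1
i=2: a=4 ⇒ p=54, q=5
i=3: a=2 ⇒ p=119, q=11
i=4: a=4 ⇒ p=530, q=49
i=5: a=1 ⇒ p=649, q=60
fundamental: x₁=649, y₁=60  (since 421201 − 117·3600 = 1)
n=2: (649,60)∘(649,60) = (649·649+117·60·60, 649·60+60·649) = (842401,77880)
n=3: (842401,77880)∘(649,60) = (649·842401+117·60·77880, 649·77880+60·842401) = (1093435849,101088180)
n=4: (1093435849,101088180)∘(649,60) = (649·1093435849+117·60·101088180, 649·101088180+60·1093435849) = (1419278889601,131212379760)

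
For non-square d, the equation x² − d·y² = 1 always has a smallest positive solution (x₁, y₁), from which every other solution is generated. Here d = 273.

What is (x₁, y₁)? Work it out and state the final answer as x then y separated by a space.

[16; 1,1,10,1,1,32] for √273; ℓ=6 ⇒ convergent index 5
a_0=16:  p_0=16·1+0=16,  q_0=16·0+1=1
…
a_4=1:  p_4=1·347+33=380,  q_4=1·21+2=23
a_5=1:  p_5=1·380+347=727,  q_5=1·23+21=44
(x₁, y₁) = (727, 44);  727² − 273·44² = 1 ✓

727 44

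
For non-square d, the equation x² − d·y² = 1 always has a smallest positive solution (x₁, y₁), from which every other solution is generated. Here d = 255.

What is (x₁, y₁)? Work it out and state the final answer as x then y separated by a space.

[15; 1,30] for √255; ℓ=2 ⇒ convergent index 1
i=0: a=15 ⇒ p=15, q=1
i=1: a=1 ⇒ p=16, q=1
→ (16, 1).  Check: 16²=256, 255·1²=255, difference 1.

16 1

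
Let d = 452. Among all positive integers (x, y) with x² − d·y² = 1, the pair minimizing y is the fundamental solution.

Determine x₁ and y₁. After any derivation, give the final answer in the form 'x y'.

1204353 56648

d=452: √d = [21; 3,1,5,3,10,3,5,1,3,42] (ℓ=10, even), read p_9/q_9
i=0: a=21 ⇒ p=21, q=1
i=1: a=3 ⇒ p=64, q=3
i=2: a=1 ⇒ p=85, q=4
…
i=4: a=3 ⇒ p=1552, q=73
i=5: a=10 ⇒ p=16009, q=753
…
i=7: a=5 ⇒ p=263904, q=12413
i=8: a=1 ⇒ p=313483, q=14745
i=9: a=3 ⇒ p=1204353, q=56648
→ (1204353, 56648).  Check: 1204353²=1450466148609, 452·56648²=1450466148608, difference 1.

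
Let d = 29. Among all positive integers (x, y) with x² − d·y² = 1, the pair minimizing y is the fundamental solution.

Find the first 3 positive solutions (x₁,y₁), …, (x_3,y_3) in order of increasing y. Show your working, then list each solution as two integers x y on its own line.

9801 1820
192119201 35675640
3765920568201 699313893460

√29 → a₀=5, period (2,1,1,2,10); ℓ=5 odd so k=9
i=0: a=5 ⇒ p=5, q=1
i=1: a=2 ⇒ p=11, q=2
i=2: a=1 ⇒ p=16, q=3
…
i=4: a=2 ⇒ p=70, q=13
i=5: a=10 ⇒ p=727, q=135
i=6: a=2 ⇒ p=1524, q=283
i=7: a=1 ⇒ p=2251, q=418
i=8: a=1 ⇒ p=3775, q=701
i=9: a=2 ⇒ p=9801, q=1820
fundamental: x₁=9801, y₁=1820  (since 96059601 − 29·3312400 = 1)
n=2: (9801,1820)∘(9801,1820) = (9801·9801+29·1820·1820, 9801·1820+1820·9801) = (192119201,35675640)
n=3: (192119201,35675640)∘(9801,1820) = (9801·192119201+29·1820·35675640, 9801·35675640+1820·192119201) = (3765920568201,699313893460)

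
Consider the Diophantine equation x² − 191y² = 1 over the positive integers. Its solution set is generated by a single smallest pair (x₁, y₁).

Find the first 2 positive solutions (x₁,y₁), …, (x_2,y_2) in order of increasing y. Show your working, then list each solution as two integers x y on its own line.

d=191: √d = [13; 1,4,1,1,3,…,4,1,26] (ℓ=16, even), read p_15/q_15
step 0: (13, 1)  from 13·(1,0) + (0,1)
step 1: (14, 1)  from 1·(13,1) + (1,0)
step 2: (69, 5)  from 4·(14,1) + (13,1)
step 3: (83, 6)  from 1·(69,5) + (14,1)
step 4: (152, 11)  from 1·(83,6) + (69,5)
step 5: (539, 39)  from 3·(152,11) + (83,6)
step 6: (1230, 89)  from 2·(539,39) + (152,11)
step 7: (2999, 217)  from 2·(1230,89) + (539,39)
step 8: (40217, 2910)  from 13·(2999,217) + (1230,89)
…
step 10: (207083, 14984)  from 2·(83433,6037) + (40217,2910)
…
step 12: (911765, 65973)  from 1·(704682,50989) + (207083,14984)
step 13: (1616447, 116962)  from 1·(911765,65973) + (704682,50989)
step 14: (7377553, 533821)  from 4·(1616447,116962) + (911765,65973)
step 15: (8994000, 650783)  from 1·(7377553,533821) + (1616447,116962)
fundamental: x₁=8994000, y₁=650783  (since 80892036000000 − 191·423518513089 = 1)
k=2:  x_2 = 8994000·8994000+191·650783·650783 = 161784071999999,  y_2 = 8994000·650783+650783·8994000 = 11706284604000

8994000 650783
161784071999999 11706284604000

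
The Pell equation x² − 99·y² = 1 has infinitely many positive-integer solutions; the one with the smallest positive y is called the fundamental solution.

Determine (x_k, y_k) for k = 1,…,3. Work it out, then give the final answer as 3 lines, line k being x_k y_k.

10 1
199 20
3970 399

√99 = [9; 1,18, …], period ℓ=2 (even) → k=1
step 0: (9, 1)  from 9·(1,0) + (0,1)
step 1: (10, 1)  from 1·(9,1) + (1,0)
(x₁, y₁) = (10, 1);  10² − 99·1² = 1 ✓
k=2:  x_2 = 10·10+99·1·1 = 199,  y_2 = 10·1+1·10 = 20
k=3:  x_3 = 10·199+99·1·20 = 3970,  y_3 = 10·20+1·199 = 399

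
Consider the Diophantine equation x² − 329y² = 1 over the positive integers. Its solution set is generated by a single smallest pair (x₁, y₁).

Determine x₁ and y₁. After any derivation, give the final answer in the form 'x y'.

2376415 131016

√329 → a₀=18, period (7,4,2,1,1,4,1,1,2,4,7,36); ℓ=12 even so k=11
a_0=18:  p_0=18·1+0=18,  q_0=18·0+1=1
…
a_2=4:  p_2=4·127+18=526,  q_2=4·7+1=29
…
a_6=4:  p_6=4·2884+1705=13241,  q_6=4·159+94=730
a_7=1:  p_7=1·13241+2884=16125,  q_7=1·730+159=889
…
a_9=2:  p_9=2·29366+16125=74857,  q_9=2·1619+889=4127
a_10=4:  p_10=4·74857+29366=328794,  q_10=4·4127+1619=18127
a_11=7:  p_11=7·328794+74857=2376415,  q_11=7·18127+4127=131016
(x₁, y₁) = (2376415, 131016);  2376415² − 329·131016² = 1 ✓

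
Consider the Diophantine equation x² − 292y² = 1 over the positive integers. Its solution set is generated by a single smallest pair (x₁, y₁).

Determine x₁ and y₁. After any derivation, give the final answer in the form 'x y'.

2281249 133500

[17; 11,2,1,3,8,3,1,2,11,34] for √292; ℓ=10 ⇒ convergent index 9
a_0=17:  p_0=17·1+0=17,  q_0=17·0+1=1
…
a_2=2:  p_2=2·188+17=393,  q_2=2·11+1=23
a_3=1:  p_3=1·393+188=581,  q_3=1·23+11=34
a_4=3:  p_4=3·581+393=2136,  q_4=3·34+23=125
…
a_7=1:  p_7=1·55143+17669=72812,  q_7=1·3227+1034=4261
a_8=2:  p_8=2·72812+55143=200767,  q_8=2·4261+3227=11749
a_9=11:  p_9=11·200767+72812=2281249,  q_9=11·11749+4261=133500
(x₁, y₁) = (2281249, 133500);  2281249² − 292·133500² = 1 ✓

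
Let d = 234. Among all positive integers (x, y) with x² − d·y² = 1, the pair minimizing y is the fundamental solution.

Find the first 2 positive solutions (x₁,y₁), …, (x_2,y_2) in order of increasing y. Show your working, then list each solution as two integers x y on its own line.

d=234: √d = [15; 3,2,1,2,1,2,3,30] (ℓ=8, even), read p_7/q_7
step 0: (15, 1)  from 15·(1,0) + (0,1)
…
step 3: (153, 10)  from 1·(107,7) + (46,3)
step 4: (413, 27)  from 2·(153,10) + (107,7)
…
step 6: (1545, 101)  from 2·(566,37) + (413,27)
step 7: (5201, 340)  from 3·(1545,101) + (566,37)
fundamental: x₁=5201, y₁=340  (since 27050401 − 234·115600 = 1)
n=2: (5201,340)∘(5201,340) = (5201·5201+234·340·340, 5201·340+340·5201) = (54100801,3536680)

5201 340
54100801 3536680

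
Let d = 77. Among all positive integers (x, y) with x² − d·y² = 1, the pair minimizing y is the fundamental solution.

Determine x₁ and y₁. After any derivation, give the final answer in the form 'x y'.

351 40

d=77: √d = [8; 1,3,2,3,1,16] (ℓ=6, even), read p_5/q_5
a_0=8:  p_0=8·1+0=8,  q_0=8·0+1=1
…
a_2=3:  p_2=3·9+8=35,  q_2=3·1+1=4
…
a_4=3:  p_4=3·79+35=272,  q_4=3·9+4=31
a_5=1:  p_5=1·272+79=351,  q_5=1·31+9=40
(x₁, y₁) = (351, 40);  351² − 77·40² = 1 ✓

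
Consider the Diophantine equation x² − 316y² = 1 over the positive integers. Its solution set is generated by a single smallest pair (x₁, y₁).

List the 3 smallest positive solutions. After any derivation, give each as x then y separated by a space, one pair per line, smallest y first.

12799 720
327628801 18430560
8386642035199 471785474160

[17; 1,3,2,8,2,3,1,34] for √316; ℓ=8 ⇒ convergent index 7
k=0  a_k=17  p_k/q_k = 17/1
…
k=2  a_k=3  p_k/q_k = 71/4
k=3  a_k=2  p_k/q_k = 160/9
k=4  a_k=8  p_k/q_k = 1351/76
k=5  a_k=2  p_k/q_k = 2862/161
k=6  a_k=3  p_k/q_k = 9937/559
k=7  a_k=1  p_k/q_k = 12799/720
fundamental: x₁=12799, y₁=720  (since 163814401 − 316·518400 = 1)
n=2: (12799,720)∘(12799,720) = (12799·12799+316·720·720, 12799·720+720·12799) = (327628801,18430560)
n=3: (327628801,18430560)∘(12799,720) = (12799·327628801+316·720·18430560, 12799·18430560+720·327628801) = (8386642035199,471785474160)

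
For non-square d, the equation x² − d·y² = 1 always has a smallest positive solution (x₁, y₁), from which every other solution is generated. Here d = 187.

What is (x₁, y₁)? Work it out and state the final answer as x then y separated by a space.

[13; 1,2,13,2,1,26] for √187; ℓ=6 ⇒ convergent index 5
a_0=13:  p_0=13·1+0=13,  q_0=13·0+1=1
…
a_2=2:  p_2=2·14+13=41,  q_2=2·1+1=3
a_3=13:  p_3=13·41+14=547,  q_3=13·3+1=40
a_4=2:  p_4=2·547+41=1135,  q_4=2·40+3=83
a_5=1:  p_5=1·1135+547=1682,  q_5=1·83+40=123
(x₁, y₁) = (1682, 123);  1682² − 187·123² = 1 ✓

1682 123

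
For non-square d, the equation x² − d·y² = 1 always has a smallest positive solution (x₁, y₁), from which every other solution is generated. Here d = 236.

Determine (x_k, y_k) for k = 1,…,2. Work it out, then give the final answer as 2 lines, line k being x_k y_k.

d=236: √d = [15; 2,1,3,5,1,6,1,5,3,1,2,30] (ℓ=12, even), read p_11/q_11
k=0  a_k=15  p_k/q_k = 15/1
k=1  a_k=2  p_k/q_k = 31/2
k=2  a_k=1  p_k/q_k = 46/3
…
k=4  a_k=5  p_k/q_k = 891/58
k=5  a_k=1  p_k/q_k = 1060/69
k=6  a_k=6  p_k/q_k = 7251/472
…
k=9  a_k=3  p_k/q_k = 154729/10072
k=10  a_k=1  p_k/q_k = 203535/13249
k=11  a_k=2  p_k/q_k = 561799/36570
fundamental: x₁=561799, y₁=36570  (since 315618116401 − 236·1337364900 = 1)
(561799+36570√236)^2 = 631236232801 + 41089978860√236

561799 36570
631236232801 41089978860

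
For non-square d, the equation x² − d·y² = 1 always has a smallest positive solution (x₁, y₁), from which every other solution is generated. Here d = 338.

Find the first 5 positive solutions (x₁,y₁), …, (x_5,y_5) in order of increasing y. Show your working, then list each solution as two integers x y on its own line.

[18; 2,1,1,2,36] for √338; ℓ=5 ⇒ convergent index 9
step 0: (18, 1)  from 18·(1,0) + (0,1)
step 1: (37, 2)  from 2·(18,1) + (1,0)
step 2: (55, 3)  from 1·(37,2) + (18,1)
step 3: (92, 5)  from 1·(55,3) + (37,2)
step 4: (239, 13)  from 2·(92,5) + (55,3)
…
step 6: (17631, 959)  from 2·(8696,473) + (239,13)
step 7: (26327, 1432)  from 1·(17631,959) + (8696,473)
step 8: (43958, 2391)  from 1·(26327,1432) + (17631,959)
step 9: (114243, 6214)  from 2·(43958,2391) + (26327,1432)
fundamental: x₁=114243, y₁=6214  (since 13051463049 − 338·38613796 = 1)
(x_2, y_2) = (114243·114243 + 338·6214·6214, 114243·6214 + 6214·114243) = (26102926097, 1419812004)
(x_3, y_3) = (114243·26102926097 + 338·6214·1419812004, 114243·1419812004 + 6214·26102926097) = (5964153172084899, 324407165539730)
(x_4, y_4) = (114243·5964153172084899 + 338·6214·324407165539730, 114243·324407165539730 + 6214·5964153172084899) = (1362725501650887306817, 74122495624090936776)
(x_5, y_5) = (114243·1362725501650887306817 + 338·6214·74122495624090936776, 114243·74122495624090936776 + 6214·1362725501650887306817) = (311363698964240484013304163, 16935952534841634614661406)

114243 6214
26102926097 1419812004
5964153172084899 324407165539730
1362725501650887306817 74122495624090936776
311363698964240484013304163 16935952534841634614661406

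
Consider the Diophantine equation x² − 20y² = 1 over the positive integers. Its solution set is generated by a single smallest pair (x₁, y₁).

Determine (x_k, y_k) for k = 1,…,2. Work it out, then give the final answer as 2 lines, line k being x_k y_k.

√20 → a₀=4, period (2,8); ℓ=2 even so k=1
step 0: (4, 1)  from 4·(1,0) + (0,1)
step 1: (9, 2)  from 2·(4,1) + (1,0)
(x₁, y₁) = (9, 2);  9² − 20·2² = 1 ✓
(9+2√20)^2 = 161 + 36√20

9 2
161 36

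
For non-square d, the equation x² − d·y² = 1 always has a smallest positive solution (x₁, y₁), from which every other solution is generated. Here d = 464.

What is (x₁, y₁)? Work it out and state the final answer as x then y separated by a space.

√464 = [21; 1,1,5,1,1,1,5,1,1,42, …], period ℓ=10 (even) → k=9
i=0: a=21 ⇒ p=21, q=1
i=1: a=1 ⇒ p=22, q=1
i=2: a=1 ⇒ p=43, q=2
i=3: a=5 ⇒ p=237, q=11
…
i=5: a=1 ⇒ p=517, q=24
i=6: a=1 ⇒ p=797, q=37
i=7: a=5 ⇒ p=4502, q=209
i=8: a=1 ⇒ p=5299, q=246
i=9: a=1 ⇒ p=9801, q=455
fundamental: x₁=9801, y₁=455  (since 96059601 − 464·207025 = 1)

9801 455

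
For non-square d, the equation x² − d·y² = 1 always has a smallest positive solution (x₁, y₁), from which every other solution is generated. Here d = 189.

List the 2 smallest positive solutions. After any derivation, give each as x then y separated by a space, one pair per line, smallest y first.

[13; 1,2,1,26] for √189; ℓ=4 ⇒ convergent index 3
k=0  a_k=13  p_k/q_k = 13/1
…
k=2  a_k=2  p_k/q_k = 41/3
k=3  a_k=1  p_k/q_k = 55/4
→ (55, 4).  Check: 55²=3025, 189·4²=3024, difference 1.
n=2: (55,4)∘(55,4) = (55·55+189·4·4, 55·4+4·55) = (6049,440)

55 4
6049 440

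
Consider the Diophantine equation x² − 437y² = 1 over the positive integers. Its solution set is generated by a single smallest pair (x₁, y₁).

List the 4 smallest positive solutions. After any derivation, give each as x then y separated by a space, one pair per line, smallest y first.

[20; 1,9,2,9,1,40] for √437; ℓ=6 ⇒ convergent index 5
a_0=20:  p_0=20·1+0=20,  q_0=20·0+1=1
a_1=1:  p_1=1·20+1=21,  q_1=1·1+0=1
a_2=9:  p_2=9·21+20=209,  q_2=9·1+1=10
a_3=2:  p_3=2·209+21=439,  q_3=2·10+1=21
a_4=9:  p_4=9·439+209=4160,  q_4=9·21+10=199
a_5=1:  p_5=1·4160+439=4599,  q_5=1·199+21=220
fundamental: x₁=4599, y₁=220  (since 21150801 − 437·48400 = 1)
k=2:  x_2 = 4599·4599+437·220·220 = 42301601,  y_2 = 4599·220+220·4599 = 2023560
k=3:  x_3 = 4599·42301601+437·220·2023560 = 389090121399,  y_3 = 4599·2023560+220·42301601 = 18612704660
k=4:  x_4 = 4599·389090121399+437·220·18612704660 = 3578850894326401,  y_4 = 4599·18612704660+220·389090121399 = 171199655439120

4599 220
42301601 2023560
389090121399 18612704660
3578850894326401 171199655439120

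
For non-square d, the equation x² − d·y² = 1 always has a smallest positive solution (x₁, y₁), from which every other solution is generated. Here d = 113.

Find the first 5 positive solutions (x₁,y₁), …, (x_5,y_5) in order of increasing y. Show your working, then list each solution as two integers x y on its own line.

[10; 1,1,1,2,2,1,1,1,20] for √113; ℓ=9 ⇒ convergent index 17
a_0=10:  p_0=10·1+0=10,  q_0=10·0+1=1
…
a_3=1:  p_3=1·21+11=32,  q_3=1·2+1=3
…
a_8=1:  p_8=1·489+287=776,  q_8=1·46+27=73
…
a_10=1:  p_10=1·16009+776=16785,  q_10=1·1506+73=1579
…
a_13=2:  p_13=2·49579+32794=131952,  q_13=2·4664+3085=12413
…
a_15=1:  p_15=1·313483+131952=445435,  q_15=1·29490+12413=41903
a_16=1:  p_16=1·445435+313483=758918,  q_16=1·41903+29490=71393
a_17=1:  p_17=1·758918+445435=1204353,  q_17=1·71393+41903=113296
→ (1204353, 113296).  Check: 1204353²=1450466148609, 113·113296²=1450466148608, difference 1.
n=2: (1204353,113296)∘(1204353,113296) = (1204353·1204353+113·113296·113296, 1204353·113296+113296·1204353) = (2900932297217,272896754976)
n=3: (2900932297217,272896754976)∘(1204353,113296) = (1204353·2900932297217+113·113296·272896754976, 1204353·272896754976+113296·2900932297217) = (6987493029899166849,657328051091107760)
n=4: (6987493029899166849,657328051091107760)∘(1204353,113296) = (1204353·6987493029899166849+113·113296·657328051091107760, 1204353·657328051091107760+113296·6987493029899166849) = (16830816386073401651890177,1583310020631184911403584)
n=5: (16830816386073401651890177,1583310020631184911403584)∘(1204353,113296) = (1204353·16830816386073401651890177+113·113296·1583310020631184911403584, 1204353·1583310020631184911403584+113296·16830816386073401651890177) = (40540488414026331506287881514113,3813728346553801555156190094544)

1204353 113296
2900932297217 272896754976
6987493029899166849 657328051091107760
16830816386073401651890177 1583310020631184911403584
40540488414026331506287881514113 3813728346553801555156190094544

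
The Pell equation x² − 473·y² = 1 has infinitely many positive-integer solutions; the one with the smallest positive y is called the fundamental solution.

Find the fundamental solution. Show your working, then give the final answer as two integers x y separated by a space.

87 4

√473 → a₀=21, period (1,2,1,42); ℓ=4 even so k=3
k=0  a_k=21  p_k/q_k = 21/1
k=1  a_k=1  p_k/q_k = 22/1
k=2  a_k=2  p_k/q_k = 65/3
k=3  a_k=1  p_k/q_k = 87/4
→ (87, 4).  Check: 87²=7569, 473·4²=7568, difference 1.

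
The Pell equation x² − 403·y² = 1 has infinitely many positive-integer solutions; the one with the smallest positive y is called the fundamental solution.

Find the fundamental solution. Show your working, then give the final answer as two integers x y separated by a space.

669878 33369

d=403: √d = [20; 13,2,1,3,1,3,1,2,13,40] (ℓ=10, even), read p_9/q_9
step 0: (20, 1)  from 20·(1,0) + (0,1)
step 1: (261, 13)  from 13·(20,1) + (1,0)
step 2: (542, 27)  from 2·(261,13) + (20,1)
step 3: (803, 40)  from 1·(542,27) + (261,13)
step 4: (2951, 147)  from 3·(803,40) + (542,27)
step 5: (3754, 187)  from 1·(2951,147) + (803,40)
step 6: (14213, 708)  from 3·(3754,187) + (2951,147)
step 7: (17967, 895)  from 1·(14213,708) + (3754,187)
step 8: (50147, 2498)  from 2·(17967,895) + (14213,708)
step 9: (669878, 33369)  from 13·(50147,2498) + (17967,895)
(x₁, y₁) = (669878, 33369);  669878² − 403·33369² = 1 ✓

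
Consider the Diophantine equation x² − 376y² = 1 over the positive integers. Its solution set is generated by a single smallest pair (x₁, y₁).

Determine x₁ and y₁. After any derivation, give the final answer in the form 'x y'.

d=376: √d = [19; 2,1,1,3,1,…,1,2,38] (ℓ=16, even), read p_15/q_15
k=0  a_k=19  p_k/q_k = 19/1
…
k=2  a_k=1  p_k/q_k = 58/3
k=3  a_k=1  p_k/q_k = 97/5
…
k=6  a_k=2  p_k/q_k = 1241/64
…
k=8  a_k=4  p_k/q_k = 12953/668
k=9  a_k=2  p_k/q_k = 28834/1487
…
k=11  a_k=1  p_k/q_k = 99455/5129
…
k=14  a_k=1  p_k/q_k = 837427/43187
k=15  a_k=2  p_k/q_k = 2143295/110532
fundamental: x₁=2143295, y₁=110532  (since 4593713457025 − 376·12217323024 = 1)

2143295 110532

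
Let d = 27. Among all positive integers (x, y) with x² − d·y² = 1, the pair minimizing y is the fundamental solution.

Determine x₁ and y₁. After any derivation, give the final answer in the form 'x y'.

26 5

[5; 5,10] for √27; ℓ=2 ⇒ convergent index 1
i=0: a=5 ⇒ p=5, q=1
i=1: a=5 ⇒ p=26, q=5
→ (26, 5).  Check: 26²=676, 27·5²=675, difference 1.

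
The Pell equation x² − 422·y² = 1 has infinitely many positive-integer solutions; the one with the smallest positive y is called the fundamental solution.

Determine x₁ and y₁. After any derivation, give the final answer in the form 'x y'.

√422 = [20; 1,1,5,2,1,…,1,1,40, …], period ℓ=14 (even) → k=13
a_0=20:  p_0=20·1+0=20,  q_0=20·0+1=1
…
a_3=5:  p_3=5·41+21=226,  q_3=5·2+1=11
…
a_11=5:  p_11=5·598859+217526=3211821,  q_11=5·29152+10589=156349
a_12=1:  p_12=1·3211821+598859=3810680,  q_12=1·156349+29152=185501
a_13=1:  p_13=1·3810680+3211821=7022501,  q_13=1·185501+156349=341850
→ (7022501, 341850).  Check: 7022501²=49315520295001, 422·341850²=49315520295000, difference 1.

7022501 341850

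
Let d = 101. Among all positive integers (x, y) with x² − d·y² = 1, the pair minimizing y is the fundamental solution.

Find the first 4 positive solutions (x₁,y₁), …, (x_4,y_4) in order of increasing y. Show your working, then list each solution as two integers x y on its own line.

d=101: √d = [10; 20] (ℓ=1, odd), read p_1/q_1
a_0=10:  p_0=10·1+0=10,  q_0=10·0+1=1
a_1=20:  p_1=20·10+1=201,  q_1=20·1+0=20
(x₁, y₁) = (201, 20);  201² − 101·20² = 1 ✓
(x_2, y_2) = (201·201 + 101·20·20, 201·20 + 20·201) = (80801, 8040)
(x_3, y_3) = (201·80801 + 101·20·8040, 201·8040 + 20·80801) = (32481801, 3232060)
(x_4, y_4) = (201·32481801 + 101·20·3232060, 201·3232060 + 20·32481801) = (13057603201, 1299280080)

201 20
80801 8040
32481801 3232060
13057603201 1299280080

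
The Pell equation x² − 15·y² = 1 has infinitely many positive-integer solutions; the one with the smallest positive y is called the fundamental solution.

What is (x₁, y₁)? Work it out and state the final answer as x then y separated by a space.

√15 → a₀=3, period (1,6); ℓ=2 even so k=1
step 0: (3, 1)  from 3·(1,0) + (0,1)
step 1: (4, 1)  from 1·(3,1) + (1,0)
→ (4, 1).  Check: 4²=16, 15·1²=15, difference 1.

4 1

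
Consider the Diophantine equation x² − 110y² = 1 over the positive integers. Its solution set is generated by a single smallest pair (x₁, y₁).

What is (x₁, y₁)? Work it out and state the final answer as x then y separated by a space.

21 2

√110 → a₀=10, period (2,20); ℓ=2 even so k=1
a_0=10:  p_0=10·1+0=10,  q_0=10·0+1=1
a_1=2:  p_1=2·10+1=21,  q_1=2·1+0=2
→ (21, 2).  Check: 21²=441, 110·2²=440, difference 1.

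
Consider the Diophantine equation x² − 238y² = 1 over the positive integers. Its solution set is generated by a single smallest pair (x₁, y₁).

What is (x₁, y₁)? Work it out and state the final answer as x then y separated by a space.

[15; 2,2,1,14,1,2,2,30] for √238; ℓ=8 ⇒ convergent index 7
a_0=15:  p_0=15·1+0=15,  q_0=15·0+1=1
a_1=2:  p_1=2·15+1=31,  q_1=2·1+0=2
…
a_4=14:  p_4=14·108+77=1589,  q_4=14·7+5=103
a_5=1:  p_5=1·1589+108=1697,  q_5=1·103+7=110
a_6=2:  p_6=2·1697+1589=4983,  q_6=2·110+103=323
a_7=2:  p_7=2·4983+1697=11663,  q_7=2·323+110=756
→ (11663, 756).  Check: 11663²=136025569, 238·756²=136025568, difference 1.

11663 756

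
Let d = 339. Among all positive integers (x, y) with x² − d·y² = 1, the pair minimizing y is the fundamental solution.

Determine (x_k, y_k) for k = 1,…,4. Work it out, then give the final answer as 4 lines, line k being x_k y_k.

97970 5321
19196241799 1042596740
3761311617998090 204286405230279
736991398411349512801 40027878239778270520

√339 → a₀=18, period (2,2,2,1,17,1,2,2,2,36); ℓ=10 even so k=9
a_0=18:  p_0=18·1+0=18,  q_0=18·0+1=1
…
a_2=2:  p_2=2·37+18=92,  q_2=2·2+1=5
a_3=2:  p_3=2·92+37=221,  q_3=2·5+2=12
a_4=1:  p_4=1·221+92=313,  q_4=1·12+5=17
…
a_7=2:  p_7=2·5855+5542=17252,  q_7=2·318+301=937
a_8=2:  p_8=2·17252+5855=40359,  q_8=2·937+318=2192
a_9=2:  p_9=2·40359+17252=97970,  q_9=2·2192+937=5321
→ (97970, 5321).  Check: 97970²=9598120900, 339·5321²=9598120899, difference 1.
(x_2, y_2) = (97970·97970 + 339·5321·5321, 97970·5321 + 5321·97970) = (19196241799, 1042596740)
(x_3, y_3) = (97970·19196241799 + 339·5321·1042596740, 97970·1042596740 + 5321·19196241799) = (3761311617998090, 204286405230279)
(x_4, y_4) = (97970·3761311617998090 + 339·5321·204286405230279, 97970·204286405230279 + 5321·3761311617998090) = (736991398411349512801, 40027878239778270520)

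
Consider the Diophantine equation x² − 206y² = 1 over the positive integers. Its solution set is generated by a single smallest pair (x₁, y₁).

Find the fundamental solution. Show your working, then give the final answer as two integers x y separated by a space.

√206 → a₀=14, period (2,1,5,14,5,1,2,28); ℓ=8 even so k=7
k=0  a_k=14  p_k/q_k = 14/1
…
k=5  a_k=5  p_k/q_k = 17539/1222
k=6  a_k=1  p_k/q_k = 20998/1463
k=7  a_k=2  p_k/q_k = 59535/4148
(x₁, y₁) = (59535, 4148);  59535² − 206·4148² = 1 ✓

59535 4148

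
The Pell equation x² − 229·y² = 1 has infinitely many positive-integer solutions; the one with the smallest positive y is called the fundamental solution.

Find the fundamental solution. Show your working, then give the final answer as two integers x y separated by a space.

5848201 386460

[15; 7,1,1,7,30] for √229; ℓ=5 ⇒ convergent index 9
i=0: a=15 ⇒ p=15, q=1
i=1: a=7 ⇒ p=106, q=7
i=2: a=1 ⇒ p=121, q=8
…
i=5: a=30 ⇒ p=51527, q=3405
i=6: a=7 ⇒ p=362399, q=23948
…
i=8: a=1 ⇒ p=776325, q=51301
i=9: a=7 ⇒ p=5848201, q=386460
fundamental: x₁=5848201, y₁=386460  (since 34201454936401 − 229·149351331600 = 1)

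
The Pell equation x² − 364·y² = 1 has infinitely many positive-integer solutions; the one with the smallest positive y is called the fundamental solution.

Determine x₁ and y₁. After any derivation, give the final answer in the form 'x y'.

4954951 259710

√364 = [19; 12,1,2,3,1,8,1,3,2,1,12,38, …], period ℓ=12 (even) → k=11
k=0  a_k=19  p_k/q_k = 19/1
k=1  a_k=12  p_k/q_k = 229/12
…
k=8  a_k=3  p_k/q_k = 119872/6283
…
k=10  a_k=1  p_k/q_k = 390371/20461
k=11  a_k=12  p_k/q_k = 4954951/259710
(x₁, y₁) = (4954951, 259710);  4954951² − 364·259710² = 1 ✓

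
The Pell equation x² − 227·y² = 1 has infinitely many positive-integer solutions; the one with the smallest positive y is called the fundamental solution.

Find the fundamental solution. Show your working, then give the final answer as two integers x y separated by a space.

√227 = [15; 15,30, …], period ℓ=2 (even) → k=1
i=0: a=15 ⇒ p=15, q=1
i=1: a=15 ⇒ p=226, q=15
(x₁, y₁) = (226, 15);  226² − 227·15² = 1 ✓

226 15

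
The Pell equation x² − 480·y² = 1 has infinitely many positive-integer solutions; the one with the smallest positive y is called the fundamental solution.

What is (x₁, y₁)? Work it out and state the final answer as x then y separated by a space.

241 11

d=480: √d = [21; 1,9,1,42] (ℓ=4, even), read p_3/q_3
i=0: a=21 ⇒ p=21, q=1
i=1: a=1 ⇒ p=22, q=1
i=2: a=9 ⇒ p=219, q=10
i=3: a=1 ⇒ p=241, q=11
→ (241, 11).  Check: 241²=58081, 480·11²=58080, difference 1.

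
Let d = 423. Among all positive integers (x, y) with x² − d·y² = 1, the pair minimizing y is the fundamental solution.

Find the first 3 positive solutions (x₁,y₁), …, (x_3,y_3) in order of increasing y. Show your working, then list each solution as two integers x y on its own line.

[20; 1,1,3,4,3,1,1,40] for √423; ℓ=8 ⇒ convergent index 7
step 0: (20, 1)  from 20·(1,0) + (0,1)
step 1: (21, 1)  from 1·(20,1) + (1,0)
…
step 3: (144, 7)  from 3·(41,2) + (21,1)
step 4: (617, 30)  from 4·(144,7) + (41,2)
step 5: (1995, 97)  from 3·(617,30) + (144,7)
step 6: (2612, 127)  from 1·(1995,97) + (617,30)
step 7: (4607, 224)  from 1·(2612,127) + (1995,97)
fundamental: x₁=4607, y₁=224  (since 21224449 − 423·50176 = 1)
(4607+224√423)^2 = 42448897 + 2063936√423
(4607+224√423)^3 = 391124132351 + 19017106080√423

4607 224
42448897 2063936
391124132351 19017106080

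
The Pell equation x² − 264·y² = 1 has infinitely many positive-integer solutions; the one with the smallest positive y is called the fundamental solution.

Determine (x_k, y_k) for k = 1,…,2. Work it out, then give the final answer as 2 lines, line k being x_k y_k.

65 4
8449 520

d=264: √d = [16; 4,32] (ℓ=2, even), read p_1/q_1
k=0  a_k=16  p_k/q_k = 16/1
k=1  a_k=4  p_k/q_k = 65/4
→ (65, 4).  Check: 65²=4225, 264·4²=4224, difference 1.
(x_2, y_2) = (65·65 + 264·4·4, 65·4 + 4·65) = (8449, 520)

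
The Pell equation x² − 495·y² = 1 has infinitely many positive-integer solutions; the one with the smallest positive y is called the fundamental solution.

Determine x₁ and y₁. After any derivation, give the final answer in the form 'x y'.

√495 = [22; 4,44, …], period ℓ=2 (even) → k=1
step 0: (22, 1)  from 22·(1,0) + (0,1)
step 1: (89, 4)  from 4·(22,1) + (1,0)
→ (89, 4).  Check: 89²=7921, 495·4²=7920, difference 1.

89 4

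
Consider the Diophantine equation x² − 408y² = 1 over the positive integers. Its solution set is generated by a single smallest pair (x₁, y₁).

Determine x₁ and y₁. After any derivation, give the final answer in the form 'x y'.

[20; 5,40] for √408; ℓ=2 ⇒ convergent index 1
step 0: (20, 1)  from 20·(1,0) + (0,1)
step 1: (101, 5)  from 5·(20,1) + (1,0)
→ (101, 5).  Check: 101²=10201, 408·5²=10200, difference 1.

101 5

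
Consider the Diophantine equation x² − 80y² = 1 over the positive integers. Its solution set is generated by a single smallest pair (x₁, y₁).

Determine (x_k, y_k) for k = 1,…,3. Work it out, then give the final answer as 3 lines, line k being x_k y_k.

d=80: √d = [8; 1,16] (ℓ=2, even), read p_1/q_1
i=0: a=8 ⇒ p=8, q=1
i=1: a=1 ⇒ p=9, q=1
→ (9, 1).  Check: 9²=81, 80·1²=80, difference 1.
(x_2, y_2) = (9·9 + 80·1·1, 9·1 + 1·9) = (161, 18)
(x_3, y_3) = (9·161 + 80·1·18, 9·18 + 1·161) = (2889, 323)

9 1
161 18
2889 323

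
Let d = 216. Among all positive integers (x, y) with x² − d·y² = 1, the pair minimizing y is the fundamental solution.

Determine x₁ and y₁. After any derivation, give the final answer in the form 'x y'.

√216 → a₀=14, period (1,2,3,2,1,28); ℓ=6 even so k=5
a_0=14:  p_0=14·1+0=14,  q_0=14·0+1=1
a_1=1:  p_1=1·14+1=15,  q_1=1·1+0=1
a_2=2:  p_2=2·15+14=44,  q_2=2·1+1=3
a_3=3:  p_3=3·44+15=147,  q_3=3·3+1=10
a_4=2:  p_4=2·147+44=338,  q_4=2·10+3=23
a_5=1:  p_5=1·338+147=485,  q_5=1·23+10=33
(x₁, y₁) = (485, 33);  485² − 216·33² = 1 ✓

485 33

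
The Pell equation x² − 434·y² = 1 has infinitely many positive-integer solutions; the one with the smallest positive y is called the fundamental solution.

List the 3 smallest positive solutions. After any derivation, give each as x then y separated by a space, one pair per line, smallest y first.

125 6
31249 1500
7812125 374994

√434 = [20; 1,4,1,40, …], period ℓ=4 (even) → k=3
i=0: a=20 ⇒ p=20, q=1
…
i=2: a=4 ⇒ p=104, q=5
i=3: a=1 ⇒ p=125, q=6
→ (125, 6).  Check: 125²=15625, 434·6²=15624, difference 1.
n=2: (125,6)∘(125,6) = (125·125+434·6·6, 125·6+6·125) = (31249,1500)
n=3: (31249,1500)∘(125,6) = (125·31249+434·6·1500, 125·1500+6·31249) = (7812125,374994)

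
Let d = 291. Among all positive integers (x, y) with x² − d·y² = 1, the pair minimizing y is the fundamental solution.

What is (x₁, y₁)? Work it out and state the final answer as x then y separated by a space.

d=291: √d = [17; 17,34] (ℓ=2, even), read p_1/q_1
step 0: (17, 1)  from 17·(1,0) + (0,1)
step 1: (290, 17)  from 17·(17,1) + (1,0)
fundamental: x₁=290, y₁=17  (since 84100 − 291·289 = 1)

290 17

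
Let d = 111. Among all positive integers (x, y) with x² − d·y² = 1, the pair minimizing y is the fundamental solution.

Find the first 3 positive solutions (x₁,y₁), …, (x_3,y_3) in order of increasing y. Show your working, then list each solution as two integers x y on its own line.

295 28
174049 16520
102688615 9746772

[10; 1,1,6,1,1,20] for √111; ℓ=6 ⇒ convergent index 5
a_0=10:  p_0=10·1+0=10,  q_0=10·0+1=1
a_1=1:  p_1=1·10+1=11,  q_1=1·1+0=1
a_2=1:  p_2=1·11+10=21,  q_2=1·1+1=2
a_3=6:  p_3=6·21+11=137,  q_3=6·2+1=13
a_4=1:  p_4=1·137+21=158,  q_4=1·13+2=15
a_5=1:  p_5=1·158+137=295,  q_5=1·15+13=28
→ (295, 28).  Check: 295²=87025, 111·28²=87024, difference 1.
k=2:  x_2 = 295·295+111·28·28 = 174049,  y_2 = 295·28+28·295 = 16520
k=3:  x_3 = 295·174049+111·28·16520 = 102688615,  y_3 = 295·16520+28·174049 = 9746772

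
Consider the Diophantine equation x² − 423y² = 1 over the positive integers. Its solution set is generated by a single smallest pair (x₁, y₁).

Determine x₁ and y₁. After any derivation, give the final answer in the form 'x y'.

4607 224

d=423: √d = [20; 1,1,3,4,3,1,1,40] (ℓ=8, even), read p_7/q_7
a_0=20:  p_0=20·1+0=20,  q_0=20·0+1=1
a_1=1:  p_1=1·20+1=21,  q_1=1·1+0=1
a_2=1:  p_2=1·21+20=41,  q_2=1·1+1=2
a_3=3:  p_3=3·41+21=144,  q_3=3·2+1=7
a_4=4:  p_4=4·144+41=617,  q_4=4·7+2=30
…
a_6=1:  p_6=1·1995+617=2612,  q_6=1·97+30=127
a_7=1:  p_7=1·2612+1995=4607,  q_7=1·127+97=224
(x₁, y₁) = (4607, 224);  4607² − 423·224² = 1 ✓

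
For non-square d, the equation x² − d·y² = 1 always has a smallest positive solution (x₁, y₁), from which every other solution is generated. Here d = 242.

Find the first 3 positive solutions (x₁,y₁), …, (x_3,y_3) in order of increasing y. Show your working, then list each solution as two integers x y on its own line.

19601 1260
768398401 49394520
30122754096401 1936363971780

[15; 1,1,3,1,14,1,3,1,1,30] for √242; ℓ=10 ⇒ convergent index 9
k=0  a_k=15  p_k/q_k = 15/1
k=1  a_k=1  p_k/q_k = 16/1
k=2  a_k=1  p_k/q_k = 31/2
…
k=4  a_k=1  p_k/q_k = 140/9
k=5  a_k=14  p_k/q_k = 2069/133
k=6  a_k=1  p_k/q_k = 2209/142
k=7  a_k=3  p_k/q_k = 8696/559
k=8  a_k=1  p_k/q_k = 10905/701
k=9  a_k=1  p_k/q_k = 19601/1260
(x₁, y₁) = (19601, 1260);  19601² − 242·1260² = 1 ✓
(19601+1260√242)^2 = 768398401 + 49394520√242
(19601+1260√242)^3 = 30122754096401 + 1936363971780√242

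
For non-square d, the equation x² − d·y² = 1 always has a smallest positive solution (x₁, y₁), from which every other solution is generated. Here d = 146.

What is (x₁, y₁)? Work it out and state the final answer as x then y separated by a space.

√146 → a₀=12, period (12,24); ℓ=2 even so k=1
k=0  a_k=12  p_k/q_k = 12/1
k=1  a_k=12  p_k/q_k = 145/12
→ (145, 12).  Check: 145²=21025, 146·12²=21024, difference 1.

145 12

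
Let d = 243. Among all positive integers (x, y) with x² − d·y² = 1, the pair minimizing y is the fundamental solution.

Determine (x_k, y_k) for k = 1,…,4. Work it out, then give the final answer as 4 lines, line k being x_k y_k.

70226 4505
9863382151 632736260
1385331749802026 88869073185015
194572614913330773601 12481839066348990520

[15; 1,1,2,3,15,3,2,1,1,30] for √243; ℓ=10 ⇒ convergent index 9
a_0=15:  p_0=15·1+0=15,  q_0=15·0+1=1
a_1=1:  p_1=1·15+1=16,  q_1=1·1+0=1
a_2=1:  p_2=1·16+15=31,  q_2=1·1+1=2
a_3=2:  p_3=2·31+16=78,  q_3=2·2+1=5
…
a_5=15:  p_5=15·265+78=4053,  q_5=15·17+5=260
a_6=3:  p_6=3·4053+265=12424,  q_6=3·260+17=797
…
a_8=1:  p_8=1·28901+12424=41325,  q_8=1·1854+797=2651
a_9=1:  p_9=1·41325+28901=70226,  q_9=1·2651+1854=4505
(x₁, y₁) = (70226, 4505);  70226² − 243·4505² = 1 ✓
k=2:  x_2 = 70226·70226+243·4505·4505 = 9863382151,  y_2 = 70226·4505+4505·70226 = 632736260
k=3:  x_3 = 70226·9863382151+243·4505·632736260 = 1385331749802026,  y_3 = 70226·632736260+4505·9863382151 = 88869073185015
k=4:  x_4 = 70226·1385331749802026+243·4505·88869073185015 = 194572614913330773601,  y_4 = 70226·88869073185015+4505·1385331749802026 = 12481839066348990520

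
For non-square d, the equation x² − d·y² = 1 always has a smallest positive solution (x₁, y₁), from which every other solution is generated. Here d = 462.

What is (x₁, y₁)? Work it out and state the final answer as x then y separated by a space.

d=462: √d = [21; 2,42] (ℓ=2, even), read p_1/q_1
a_0=21:  p_0=21·1+0=21,  q_0=21·0+1=1
a_1=2:  p_1=2·21+1=43,  q_1=2·1+0=2
→ (43, 2).  Check: 43²=1849, 462·2²=1848, difference 1.

43 2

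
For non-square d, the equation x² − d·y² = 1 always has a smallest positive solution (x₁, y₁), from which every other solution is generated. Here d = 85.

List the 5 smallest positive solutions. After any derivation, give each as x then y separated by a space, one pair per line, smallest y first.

285769 30996
163327842721 17715391848
93348068572789129 10125019625991228
53351968415791425367681 5786833466982059076816
30492677324331251603220874249 3307395226041867061019271780

√85 = [9; 4,1,1,4,18, …], period ℓ=5 (odd) → k=9
a_0=9:  p_0=9·1+0=9,  q_0=9·0+1=1
a_1=4:  p_1=4·9+1=37,  q_1=4·1+0=4
…
a_3=1:  p_3=1·46+37=83,  q_3=1·5+4=9
a_4=4:  p_4=4·83+46=378,  q_4=4·9+5=41
a_5=18:  p_5=18·378+83=6887,  q_5=18·41+9=747
a_6=4:  p_6=4·6887+378=27926,  q_6=4·747+41=3029
a_7=1:  p_7=1·27926+6887=34813,  q_7=1·3029+747=3776
a_8=1:  p_8=1·34813+27926=62739,  q_8=1·3776+3029=6805
a_9=4:  p_9=4·62739+34813=285769,  q_9=4·6805+3776=30996
fundamental: x₁=285769, y₁=30996  (since 81663921361 − 85·960752016 = 1)
k=2:  x_2 = 285769·285769+85·30996·30996 = 163327842721,  y_2 = 285769·30996+30996·285769 = 17715391848
k=3:  x_3 = 285769·163327842721+85·30996·17715391848 = 93348068572789129,  y_3 = 285769·17715391848+30996·163327842721 = 10125019625991228
k=4:  x_4 = 285769·93348068572789129+85·30996·10125019625991228 = 53351968415791425367681,  y_4 = 285769·10125019625991228+30996·93348068572789129 = 5786833466982059076816
k=5:  x_5 = 285769·53351968415791425367681+85·30996·5786833466982059076816 = 30492677324331251603220874249,  y_5 = 285769·5786833466982059076816+30996·53351968415791425367681 = 3307395226041867061019271780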